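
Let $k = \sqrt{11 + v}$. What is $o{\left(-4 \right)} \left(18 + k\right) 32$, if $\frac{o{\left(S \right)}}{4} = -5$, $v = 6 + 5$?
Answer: $-11520 - 640 \sqrt{22} \approx -14522.0$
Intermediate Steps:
$v = 11$
$o{\left(S \right)} = -20$ ($o{\left(S \right)} = 4 \left(-5\right) = -20$)
$k = \sqrt{22}$ ($k = \sqrt{11 + 11} = \sqrt{22} \approx 4.6904$)
$o{\left(-4 \right)} \left(18 + k\right) 32 = - 20 \left(18 + \sqrt{22}\right) 32 = \left(-360 - 20 \sqrt{22}\right) 32 = -11520 - 640 \sqrt{22}$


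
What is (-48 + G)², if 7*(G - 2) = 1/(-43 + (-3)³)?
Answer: 508096681/240100 ≈ 2116.2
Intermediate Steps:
G = 979/490 (G = 2 + 1/(7*(-43 + (-3)³)) = 2 + 1/(7*(-43 - 27)) = 2 + (⅐)/(-70) = 2 + (⅐)*(-1/70) = 2 - 1/490 = 979/490 ≈ 1.9980)
(-48 + G)² = (-48 + 979/490)² = (-22541/490)² = 508096681/240100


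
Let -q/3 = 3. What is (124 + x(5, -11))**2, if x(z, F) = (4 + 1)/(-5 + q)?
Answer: 2996361/196 ≈ 15288.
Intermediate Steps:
q = -9 (q = -3*3 = -9)
x(z, F) = -5/14 (x(z, F) = (4 + 1)/(-5 - 9) = 5/(-14) = 5*(-1/14) = -5/14)
(124 + x(5, -11))**2 = (124 - 5/14)**2 = (1731/14)**2 = 2996361/196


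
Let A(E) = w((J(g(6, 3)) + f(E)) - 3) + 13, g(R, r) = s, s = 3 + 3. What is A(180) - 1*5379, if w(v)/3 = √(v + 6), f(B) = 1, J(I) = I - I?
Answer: -5360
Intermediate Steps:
s = 6
g(R, r) = 6
J(I) = 0
w(v) = 3*√(6 + v) (w(v) = 3*√(v + 6) = 3*√(6 + v))
A(E) = 19 (A(E) = 3*√(6 + ((0 + 1) - 3)) + 13 = 3*√(6 + (1 - 3)) + 13 = 3*√(6 - 2) + 13 = 3*√4 + 13 = 3*2 + 13 = 6 + 13 = 19)
A(180) - 1*5379 = 19 - 1*5379 = 19 - 5379 = -5360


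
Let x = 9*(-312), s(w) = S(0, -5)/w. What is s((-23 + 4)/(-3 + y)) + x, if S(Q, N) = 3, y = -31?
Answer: -53250/19 ≈ -2802.6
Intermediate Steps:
s(w) = 3/w
x = -2808
s((-23 + 4)/(-3 + y)) + x = 3/(((-23 + 4)/(-3 - 31))) - 2808 = 3/((-19/(-34))) - 2808 = 3/((-19*(-1/34))) - 2808 = 3/(19/34) - 2808 = 3*(34/19) - 2808 = 102/19 - 2808 = -53250/19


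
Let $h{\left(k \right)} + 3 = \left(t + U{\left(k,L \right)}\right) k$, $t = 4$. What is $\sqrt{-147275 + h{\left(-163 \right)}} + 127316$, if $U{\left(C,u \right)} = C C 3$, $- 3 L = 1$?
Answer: $127316 + 3 i \sqrt{1460019} \approx 1.2732 \cdot 10^{5} + 3624.9 i$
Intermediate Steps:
$L = - \frac{1}{3}$ ($L = \left(- \frac{1}{3}\right) 1 = - \frac{1}{3} \approx -0.33333$)
$U{\left(C,u \right)} = 3 C^{2}$ ($U{\left(C,u \right)} = C^{2} \cdot 3 = 3 C^{2}$)
$h{\left(k \right)} = -3 + k \left(4 + 3 k^{2}\right)$ ($h{\left(k \right)} = -3 + \left(4 + 3 k^{2}\right) k = -3 + k \left(4 + 3 k^{2}\right)$)
$\sqrt{-147275 + h{\left(-163 \right)}} + 127316 = \sqrt{-147275 + \left(-3 + 3 \left(-163\right)^{3} + 4 \left(-163\right)\right)} + 127316 = \sqrt{-147275 - 12992896} + 127316 = \sqrt{-13140171} + 127316 = 3 i \sqrt{1460019} + 127316 = 127316 + 3 i \sqrt{1460019}$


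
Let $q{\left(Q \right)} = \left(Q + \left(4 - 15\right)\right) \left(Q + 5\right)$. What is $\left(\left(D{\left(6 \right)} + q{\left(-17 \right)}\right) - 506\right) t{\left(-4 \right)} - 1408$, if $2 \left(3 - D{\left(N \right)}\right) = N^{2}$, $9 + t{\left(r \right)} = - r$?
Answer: $-483$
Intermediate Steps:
$t{\left(r \right)} = -9 - r$
$D{\left(N \right)} = 3 - \frac{N^{2}}{2}$
$q{\left(Q \right)} = \left(-11 + Q\right) \left(5 + Q\right)$ ($q{\left(Q \right)} = \left(Q + \left(4 - 15\right)\right) \left(5 + Q\right) = \left(Q - 11\right) \left(5 + Q\right) = \left(-11 + Q\right) \left(5 + Q\right)$)
$\left(\left(D{\left(6 \right)} + q{\left(-17 \right)}\right) - 506\right) t{\left(-4 \right)} - 1408 = \left(\left(\left(3 - \frac{6^{2}}{2}\right) - \left(-47 - 289\right)\right) - 506\right) \left(-9 - -4\right) - 1408 = \left(\left(\left(3 - 18\right) + \left(-55 + 289 + 102\right)\right) - 506\right) \left(-9 + 4\right) - 1408 = \left(\left(\left(3 - 18\right) + 336\right) - 506\right) \left(-5\right) - 1408 = \left(\left(-15 + 336\right) - 506\right) \left(-5\right) - 1408 = \left(321 - 506\right) \left(-5\right) - 1408 = \left(-185\right) \left(-5\right) - 1408 = 925 - 1408 = -483$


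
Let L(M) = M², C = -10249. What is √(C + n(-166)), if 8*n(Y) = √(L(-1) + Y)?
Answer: √(-163984 + 2*I*√165)/4 ≈ 0.0079301 + 101.24*I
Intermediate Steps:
n(Y) = √(1 + Y)/8 (n(Y) = √((-1)² + Y)/8 = √(1 + Y)/8)
√(C + n(-166)) = √(-10249 + √(1 - 166)/8) = √(-10249 + √(-165)/8) = √(-10249 + (I*√165)/8) = √(-10249 + I*√165/8)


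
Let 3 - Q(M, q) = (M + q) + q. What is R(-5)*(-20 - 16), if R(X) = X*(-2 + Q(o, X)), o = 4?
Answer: 1260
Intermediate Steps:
Q(M, q) = 3 - M - 2*q (Q(M, q) = 3 - ((M + q) + q) = 3 - (M + 2*q) = 3 + (-M - 2*q) = 3 - M - 2*q)
R(X) = X*(-3 - 2*X) (R(X) = X*(-2 + (3 - 1*4 - 2*X)) = X*(-2 + (3 - 4 - 2*X)) = X*(-2 + (-1 - 2*X)) = X*(-3 - 2*X))
R(-5)*(-20 - 16) = (-1*(-5)*(3 + 2*(-5)))*(-20 - 16) = -1*(-5)*(3 - 10)*(-36) = -1*(-5)*(-7)*(-36) = -35*(-36) = 1260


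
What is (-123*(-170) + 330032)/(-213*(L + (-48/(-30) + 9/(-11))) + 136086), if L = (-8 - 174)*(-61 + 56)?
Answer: -19301810/3185079 ≈ -6.0601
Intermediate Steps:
L = 910 (L = -182*(-5) = 910)
(-123*(-170) + 330032)/(-213*(L + (-48/(-30) + 9/(-11))) + 136086) = (-123*(-170) + 330032)/(-213*(910 + (-48/(-30) + 9/(-11))) + 136086) = (20910 + 330032)/(-213*(910 + (-48*(-1/30) + 9*(-1/11))) + 136086) = 350942/(-213*(910 + (8/5 - 9/11)) + 136086) = 350942/(-213*(910 + 43/55) + 136086) = 350942/(-213*50093/55 + 136086) = 350942/(-10669809/55 + 136086) = 350942/(-3185079/55) = 350942*(-55/3185079) = -19301810/3185079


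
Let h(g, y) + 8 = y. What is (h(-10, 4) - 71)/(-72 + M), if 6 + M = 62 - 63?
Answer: 75/79 ≈ 0.94937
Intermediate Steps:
h(g, y) = -8 + y
M = -7 (M = -6 + (62 - 63) = -6 - 1 = -7)
(h(-10, 4) - 71)/(-72 + M) = ((-8 + 4) - 71)/(-72 - 7) = (-4 - 71)/(-79) = -75*(-1/79) = 75/79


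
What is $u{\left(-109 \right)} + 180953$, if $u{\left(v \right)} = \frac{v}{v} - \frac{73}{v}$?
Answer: $\frac{19724059}{109} \approx 1.8095 \cdot 10^{5}$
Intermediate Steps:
$u{\left(v \right)} = 1 - \frac{73}{v}$
$u{\left(-109 \right)} + 180953 = \frac{-73 - 109}{-109} + 180953 = \left(- \frac{1}{109}\right) \left(-182\right) + 180953 = \frac{182}{109} + 180953 = \frac{19724059}{109}$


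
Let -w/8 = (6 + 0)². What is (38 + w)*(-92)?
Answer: 23000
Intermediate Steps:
w = -288 (w = -8*(6 + 0)² = -8*6² = -8*36 = -288)
(38 + w)*(-92) = (38 - 288)*(-92) = -250*(-92) = 23000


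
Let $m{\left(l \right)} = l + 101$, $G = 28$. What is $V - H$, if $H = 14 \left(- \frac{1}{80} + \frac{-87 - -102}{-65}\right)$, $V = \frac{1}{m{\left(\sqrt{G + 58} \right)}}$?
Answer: $\frac{3593237}{1051960} - \frac{\sqrt{86}}{10115} \approx 3.4148$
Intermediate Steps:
$m{\left(l \right)} = 101 + l$
$V = \frac{1}{101 + \sqrt{86}}$ ($V = \frac{1}{101 + \sqrt{28 + 58}} = \frac{1}{101 + \sqrt{86}} \approx 0.0090684$)
$H = - \frac{1771}{520}$ ($H = 14 \left(\left(-1\right) \frac{1}{80} + \left(-87 + 102\right) \left(- \frac{1}{65}\right)\right) = 14 \left(- \frac{1}{80} + 15 \left(- \frac{1}{65}\right)\right) = 14 \left(- \frac{1}{80} - \frac{3}{13}\right) = 14 \left(- \frac{253}{1040}\right) = - \frac{1771}{520} \approx -3.4058$)
$V - H = \left(\frac{101}{10115} - \frac{\sqrt{86}}{10115}\right) - - \frac{1771}{520} = \left(\frac{101}{10115} - \frac{\sqrt{86}}{10115}\right) + \frac{1771}{520} = \frac{3593237}{1051960} - \frac{\sqrt{86}}{10115}$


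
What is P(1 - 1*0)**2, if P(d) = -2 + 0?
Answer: 4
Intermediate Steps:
P(d) = -2
P(1 - 1*0)**2 = (-2)**2 = 4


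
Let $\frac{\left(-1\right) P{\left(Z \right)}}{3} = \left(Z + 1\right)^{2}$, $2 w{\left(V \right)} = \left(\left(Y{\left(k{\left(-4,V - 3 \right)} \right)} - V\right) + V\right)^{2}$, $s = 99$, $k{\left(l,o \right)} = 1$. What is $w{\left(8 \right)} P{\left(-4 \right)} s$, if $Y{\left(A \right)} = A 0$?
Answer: $0$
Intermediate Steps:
$Y{\left(A \right)} = 0$
$w{\left(V \right)} = 0$ ($w{\left(V \right)} = \frac{\left(\left(0 - V\right) + V\right)^{2}}{2} = \frac{\left(- V + V\right)^{2}}{2} = \frac{0^{2}}{2} = \frac{1}{2} \cdot 0 = 0$)
$P{\left(Z \right)} = - 3 \left(1 + Z\right)^{2}$ ($P{\left(Z \right)} = - 3 \left(Z + 1\right)^{2} = - 3 \left(1 + Z\right)^{2}$)
$w{\left(8 \right)} P{\left(-4 \right)} s = 0 \left(- 3 \left(1 - 4\right)^{2}\right) 99 = 0 \left(- 3 \left(-3\right)^{2}\right) 99 = 0 \left(\left(-3\right) 9\right) 99 = 0 \left(-27\right) 99 = 0 \cdot 99 = 0$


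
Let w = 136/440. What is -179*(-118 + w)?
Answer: 1158667/55 ≈ 21067.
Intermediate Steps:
w = 17/55 (w = 136*(1/440) = 17/55 ≈ 0.30909)
-179*(-118 + w) = -179*(-118 + 17/55) = -179*(-6473/55) = 1158667/55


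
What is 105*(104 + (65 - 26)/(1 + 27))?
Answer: 44265/4 ≈ 11066.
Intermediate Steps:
105*(104 + (65 - 26)/(1 + 27)) = 105*(104 + 39/28) = 105*(2951/28) = 44265/4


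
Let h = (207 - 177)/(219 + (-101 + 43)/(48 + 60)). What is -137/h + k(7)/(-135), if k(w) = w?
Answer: -1616273/1620 ≈ -997.70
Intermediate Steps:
h = 1620/11797 (h = 30/(219 - 58/108) = 30/(219 - 58*1/108) = 30/(219 - 29/54) = 30/(11797/54) = 30*(54/11797) = 1620/11797 ≈ 0.13732)
-137/h + k(7)/(-135) = -137/1620/11797 + 7/(-135) = -137*11797/1620 + 7*(-1/135) = -1616189/1620 - 7/135 = -1616273/1620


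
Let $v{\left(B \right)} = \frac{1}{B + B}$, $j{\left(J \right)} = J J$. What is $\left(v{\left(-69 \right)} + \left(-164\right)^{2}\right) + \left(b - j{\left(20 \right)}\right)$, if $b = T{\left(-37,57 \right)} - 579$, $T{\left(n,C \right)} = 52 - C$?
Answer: $\frac{3575855}{138} \approx 25912.0$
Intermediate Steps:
$j{\left(J \right)} = J^{2}$
$b = -584$ ($b = \left(52 - 57\right) - 579 = -5 - 579 = -584$)
$v{\left(B \right)} = \frac{1}{2 B}$
$\left(v{\left(-69 \right)} + \left(-164\right)^{2}\right) + \left(b - j{\left(20 \right)}\right) = \left(\frac{1}{2 \left(-69\right)} + \left(-164\right)^{2}\right) - 984 = \left(\frac{1}{2} \left(- \frac{1}{69}\right) + 26896\right) - 984 = \left(- \frac{1}{138} + 26896\right) - 984 = \frac{3711647}{138} - 984 = \frac{3575855}{138}$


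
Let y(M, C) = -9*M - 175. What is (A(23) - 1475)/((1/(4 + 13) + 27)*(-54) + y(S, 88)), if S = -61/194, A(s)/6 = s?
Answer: 4409426/5386777 ≈ 0.81856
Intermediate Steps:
A(s) = 6*s
S = -61/194 (S = -61*1/194 = -61/194 ≈ -0.31443)
y(M, C) = -175 - 9*M
(A(23) - 1475)/((1/(4 + 13) + 27)*(-54) + y(S, 88)) = (6*23 - 1475)/((1/(4 + 13) + 27)*(-54) + (-175 - 9*(-61/194))) = (138 - 1475)/((1/17 + 27)*(-54) + (-175 + 549/194)) = -1337/((1/17 + 27)*(-54) - 33401/194) = -1337/((460/17)*(-54) - 33401/194) = -1337/(-24840/17 - 33401/194) = -1337/(-5386777/3298) = -1337*(-3298/5386777) = 4409426/5386777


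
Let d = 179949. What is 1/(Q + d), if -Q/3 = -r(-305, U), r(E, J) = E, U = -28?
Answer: 1/179034 ≈ 5.5855e-6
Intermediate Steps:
Q = -915 (Q = -(-3)*(-305) = -3*305 = -915)
1/(Q + d) = 1/(-915 + 179949) = 1/179034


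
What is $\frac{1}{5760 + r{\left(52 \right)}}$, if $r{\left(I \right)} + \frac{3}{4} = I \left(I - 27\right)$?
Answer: $\frac{4}{28237} \approx 0.00014166$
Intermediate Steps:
$r{\left(I \right)} = - \frac{3}{4} + I \left(-27 + I\right)$ ($r{\left(I \right)} = - \frac{3}{4} + I \left(I - 27\right) = - \frac{3}{4} + I \left(-27 + I\right)$)
$\frac{1}{5760 + r{\left(52 \right)}} = \frac{1}{5760 - \left(\frac{5619}{4} - 2704\right)} = \frac{1}{5760 - - \frac{5197}{4}} = \frac{1}{5760 + \frac{5197}{4}} = \frac{1}{\frac{28237}{4}} = \frac{4}{28237}$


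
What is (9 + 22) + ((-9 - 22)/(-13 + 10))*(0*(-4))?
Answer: 31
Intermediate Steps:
(9 + 22) + ((-9 - 22)/(-13 + 10))*(0*(-4)) = 31 - 31/(-3)*0 = 31 - 31*(-1/3)*0 = 31 + (31/3)*0 = 31 + 0 = 31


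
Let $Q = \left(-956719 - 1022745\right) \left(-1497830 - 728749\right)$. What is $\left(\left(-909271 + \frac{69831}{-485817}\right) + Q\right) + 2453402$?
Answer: $\frac{713735538375885716}{161939} \approx 4.4074 \cdot 10^{12}$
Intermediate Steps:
$Q = 4407432973656$ ($Q = \left(-1979464\right) \left(-2226579\right) = 4407432973656$)
$\left(\left(-909271 + \frac{69831}{-485817}\right) + Q\right) + 2453402 = \left(\left(-909271 + \frac{69831}{-485817}\right) + 4407432973656\right) + 2453402 = \left(\left(-909271 + 69831 \left(- \frac{1}{485817}\right)\right) + 4407432973656\right) + 2453402 = \left(\left(-909271 - \frac{23277}{161939}\right) + 4407432973656\right) + 2453402 = \left(- \frac{147246459746}{161939} + 4407432973656\right) + 2453402 = \frac{713735141074419238}{161939} + 2453402 = \frac{713735538375885716}{161939}$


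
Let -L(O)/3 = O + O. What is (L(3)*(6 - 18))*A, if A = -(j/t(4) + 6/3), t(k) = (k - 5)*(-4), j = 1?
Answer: -486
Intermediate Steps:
t(k) = 20 - 4*k (t(k) = (-5 + k)*(-4) = 20 - 4*k)
L(O) = -6*O (L(O) = -3*(O + O) = -6*O)
A = -9/4 (A = -(1/(20 - 4*4) + 6/3) = -(1/(20 - 16) + 6*(⅓)) = -(1/4 + 2) = -(1*(¼) + 2) = -(¼ + 2) = -1*9/4 = -9/4 ≈ -2.2500)
(L(3)*(6 - 18))*A = ((-6*3)*(6 - 18))*(-9/4) = -18*(-12)*(-9/4) = 216*(-9/4) = -486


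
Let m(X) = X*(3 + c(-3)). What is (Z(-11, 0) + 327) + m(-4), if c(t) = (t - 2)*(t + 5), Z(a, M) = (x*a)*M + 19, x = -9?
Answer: 374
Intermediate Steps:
Z(a, M) = 19 - 9*M*a (Z(a, M) = (-9*a)*M + 19 = -9*M*a + 19 = 19 - 9*M*a)
c(t) = (-2 + t)*(5 + t)
m(X) = -7*X (m(X) = X*(3 + (-10 + (-3)**2 + 3*(-3))) = X*(3 + (-10 + 9 - 9)) = X*(3 - 10) = X*(-7) = -7*X)
(Z(-11, 0) + 327) + m(-4) = ((19 - 9*0*(-11)) + 327) - 7*(-4) = ((19 + 0) + 327) + 28 = (19 + 327) + 28 = 346 + 28 = 374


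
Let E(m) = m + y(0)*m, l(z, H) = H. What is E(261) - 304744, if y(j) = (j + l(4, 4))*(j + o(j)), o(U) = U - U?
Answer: -304483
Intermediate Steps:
o(U) = 0
y(j) = j*(4 + j) (y(j) = (j + 4)*(j + 0) = (4 + j)*j = j*(4 + j))
E(m) = m (E(m) = m + (0*(4 + 0))*m = m + (0*4)*m = m + 0*m = m + 0 = m)
E(261) - 304744 = 261 - 304744 = -304483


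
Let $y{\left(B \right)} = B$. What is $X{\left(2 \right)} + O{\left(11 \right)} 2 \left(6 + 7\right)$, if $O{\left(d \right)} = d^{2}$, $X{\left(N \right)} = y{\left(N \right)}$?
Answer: $3148$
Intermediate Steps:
$X{\left(N \right)} = N$
$X{\left(2 \right)} + O{\left(11 \right)} 2 \left(6 + 7\right) = 2 + 11^{2} \cdot 2 \left(6 + 7\right) = 2 + 121 \cdot 2 \cdot 13 = 2 + 121 \cdot 26 = 2 + 3146 = 3148$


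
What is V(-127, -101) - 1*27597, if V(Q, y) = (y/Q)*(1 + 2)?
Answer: -3504516/127 ≈ -27595.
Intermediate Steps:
V(Q, y) = 3*y/Q (V(Q, y) = (y/Q)*3 = 3*y/Q)
V(-127, -101) - 1*27597 = 3*(-101)/(-127) - 1*27597 = 3*(-101)*(-1/127) - 27597 = 303/127 - 27597 = -3504516/127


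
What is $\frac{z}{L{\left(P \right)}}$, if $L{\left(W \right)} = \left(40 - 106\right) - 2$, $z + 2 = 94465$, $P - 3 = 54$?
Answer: $- \frac{94463}{68} \approx -1389.2$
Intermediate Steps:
$P = 57$ ($P = 3 + 54 = 57$)
$z = 94463$ ($z = -2 + 94465 = 94463$)
$L{\left(W \right)} = -68$ ($L{\left(W \right)} = -66 - 2 = -68$)
$\frac{z}{L{\left(P \right)}} = \frac{94463}{-68} = 94463 \left(- \frac{1}{68}\right) = - \frac{94463}{68}$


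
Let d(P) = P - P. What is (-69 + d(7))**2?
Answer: 4761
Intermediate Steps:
d(P) = 0
(-69 + d(7))**2 = (-69 + 0)**2 = (-69)**2 = 4761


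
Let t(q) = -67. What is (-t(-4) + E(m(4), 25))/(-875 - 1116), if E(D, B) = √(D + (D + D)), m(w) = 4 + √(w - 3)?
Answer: -67/1991 - √15/1991 ≈ -0.035597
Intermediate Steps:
m(w) = 4 + √(-3 + w)
E(D, B) = √3*√D (E(D, B) = √(D + 2*D) = √(3*D) = √3*√D)
(-t(-4) + E(m(4), 25))/(-875 - 1116) = (-1*(-67) + √3*√(4 + √(-3 + 4)))/(-875 - 1116) = (67 + √3*√(4 + √1))/(-1991) = (67 + √3*√(4 + 1))*(-1/1991) = (67 + √3*√5)*(-1/1991) = (67 + √15)*(-1/1991) = -67/1991 - √15/1991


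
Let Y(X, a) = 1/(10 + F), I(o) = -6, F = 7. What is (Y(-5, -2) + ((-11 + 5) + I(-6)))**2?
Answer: 41209/289 ≈ 142.59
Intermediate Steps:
Y(X, a) = 1/17 (Y(X, a) = 1/(10 + 7) = 1/17)
(Y(-5, -2) + ((-11 + 5) + I(-6)))**2 = (1/17 + ((-11 + 5) - 6))**2 = (1/17 + (-6 - 6))**2 = (1/17 - 12)**2 = (-203/17)**2 = 41209/289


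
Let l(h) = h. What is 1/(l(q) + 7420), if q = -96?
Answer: 1/7324 ≈ 0.00013654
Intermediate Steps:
1/(l(q) + 7420) = 1/(-96 + 7420) = 1/7324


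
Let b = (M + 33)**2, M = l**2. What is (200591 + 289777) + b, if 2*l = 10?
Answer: 493732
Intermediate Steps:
l = 5 (l = (1/2)*10 = 5)
M = 25 (M = 5**2 = 25)
b = 3364 (b = (25 + 33)**2 = 58**2 = 3364)
(200591 + 289777) + b = (200591 + 289777) + 3364 = 490368 + 3364 = 493732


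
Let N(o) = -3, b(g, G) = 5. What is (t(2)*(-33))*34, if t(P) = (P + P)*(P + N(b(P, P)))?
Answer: 4488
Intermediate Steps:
t(P) = 2*P*(-3 + P) (t(P) = (P + P)*(P - 3) = (2*P)*(-3 + P) = 2*P*(-3 + P))
(t(2)*(-33))*34 = ((2*2*(-3 + 2))*(-33))*34 = ((2*2*(-1))*(-33))*34 = -4*(-33)*34 = 132*34 = 4488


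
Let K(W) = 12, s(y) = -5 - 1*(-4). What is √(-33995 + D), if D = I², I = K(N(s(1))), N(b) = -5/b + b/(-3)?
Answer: I*√33851 ≈ 183.99*I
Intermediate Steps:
s(y) = -1 (s(y) = -5 + 4 = -1)
N(b) = -5/b - b/3 (N(b) = -5/b + b*(-⅓) = -5/b - b/3)
I = 12
D = 144 (D = 12² = 144)
√(-33995 + D) = √(-33995 + 144) = √(-33851) = I*√33851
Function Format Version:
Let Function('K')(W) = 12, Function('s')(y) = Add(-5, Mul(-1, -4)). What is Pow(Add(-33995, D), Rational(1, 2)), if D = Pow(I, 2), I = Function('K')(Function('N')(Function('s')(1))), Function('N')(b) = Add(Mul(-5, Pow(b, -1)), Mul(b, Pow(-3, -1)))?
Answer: Mul(I, Pow(33851, Rational(1, 2))) ≈ Mul(183.99, I)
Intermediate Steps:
Function('s')(y) = -1 (Function('s')(y) = Add(-5, 4) = -1)
Function('N')(b) = Add(Mul(-5, Pow(b, -1)), Mul(Rational(-1, 3), b)) (Function('N')(b) = Add(Mul(-5, Pow(b, -1)), Mul(b, Rational(-1, 3))) = Add(Mul(-5, Pow(b, -1)), Mul(Rational(-1, 3), b)))
I = 12
D = 144 (D = Pow(12, 2) = 144)
Pow(Add(-33995, D), Rational(1, 2)) = Pow(Add(-33995, 144), Rational(1, 2)) = Pow(-33851, Rational(1, 2)) = Mul(I, Pow(33851, Rational(1, 2)))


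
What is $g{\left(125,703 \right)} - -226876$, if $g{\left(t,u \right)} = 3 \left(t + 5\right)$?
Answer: $227266$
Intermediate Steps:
$g{\left(t,u \right)} = 15 + 3 t$ ($g{\left(t,u \right)} = 3 \left(5 + t\right) = 15 + 3 t$)
$g{\left(125,703 \right)} - -226876 = \left(15 + 3 \cdot 125\right) - -226876 = \left(15 + 375\right) + 226876 = 390 + 226876 = 227266$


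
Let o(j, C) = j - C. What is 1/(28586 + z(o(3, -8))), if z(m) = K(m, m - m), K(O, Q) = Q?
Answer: 1/28586 ≈ 3.4982e-5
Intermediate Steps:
z(m) = 0 (z(m) = m - m = 0)
1/(28586 + z(o(3, -8))) = 1/(28586 + 0) = 1/28586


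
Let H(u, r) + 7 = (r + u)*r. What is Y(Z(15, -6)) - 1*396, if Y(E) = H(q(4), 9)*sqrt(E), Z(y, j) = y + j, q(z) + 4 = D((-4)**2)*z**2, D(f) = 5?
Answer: 1878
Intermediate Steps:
q(z) = -4 + 5*z**2
H(u, r) = -7 + r*(r + u) (H(u, r) = -7 + (r + u)*r = -7 + r*(r + u))
Z(y, j) = j + y
Y(E) = 758*sqrt(E) (Y(E) = (-7 + 9**2 + 9*(-4 + 5*4**2))*sqrt(E) = (-7 + 81 + 9*(-4 + 5*16))*sqrt(E) = (-7 + 81 + 9*(-4 + 80))*sqrt(E) = (-7 + 81 + 9*76)*sqrt(E) = (-7 + 81 + 684)*sqrt(E) = 758*sqrt(E))
Y(Z(15, -6)) - 1*396 = 758*sqrt(-6 + 15) - 1*396 = 758*sqrt(9) - 396 = 758*3 - 396 = 2274 - 396 = 1878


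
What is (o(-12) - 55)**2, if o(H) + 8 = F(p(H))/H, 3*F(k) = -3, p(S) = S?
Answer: 570025/144 ≈ 3958.5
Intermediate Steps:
F(k) = -1 (F(k) = (1/3)*(-3) = -1)
o(H) = -8 - 1/H
(o(-12) - 55)**2 = ((-8 - 1/(-12)) - 55)**2 = ((-8 - 1*(-1/12)) - 55)**2 = ((-8 + 1/12) - 55)**2 = (-95/12 - 55)**2 = (-755/12)**2 = 570025/144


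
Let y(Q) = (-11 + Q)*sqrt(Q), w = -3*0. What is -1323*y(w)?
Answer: 0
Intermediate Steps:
w = 0
y(Q) = sqrt(Q)*(-11 + Q)
-1323*y(w) = -1323*sqrt(0)*(-11 + 0) = -0*(-11) = -1323*0 = 0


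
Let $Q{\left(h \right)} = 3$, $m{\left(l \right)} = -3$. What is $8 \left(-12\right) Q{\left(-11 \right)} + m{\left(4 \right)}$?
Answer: $-291$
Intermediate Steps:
$8 \left(-12\right) Q{\left(-11 \right)} + m{\left(4 \right)} = 8 \left(-12\right) 3 - 3 = \left(-96\right) 3 - 3 = -288 - 3 = -291$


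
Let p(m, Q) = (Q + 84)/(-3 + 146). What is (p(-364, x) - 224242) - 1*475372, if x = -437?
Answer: -100045155/143 ≈ -6.9962e+5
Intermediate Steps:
p(m, Q) = 84/143 + Q/143 (p(m, Q) = (84 + Q)/143 = (84 + Q)*(1/143) = 84/143 + Q/143)
(p(-364, x) - 224242) - 1*475372 = ((84/143 + (1/143)*(-437)) - 224242) - 1*475372 = ((84/143 - 437/143) - 224242) - 475372 = (-353/143 - 224242) - 475372 = -32066959/143 - 475372 = -100045155/143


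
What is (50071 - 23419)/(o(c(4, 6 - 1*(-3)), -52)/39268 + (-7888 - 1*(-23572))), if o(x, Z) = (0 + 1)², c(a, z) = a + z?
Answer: 1046570736/615879313 ≈ 1.6993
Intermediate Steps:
o(x, Z) = 1 (o(x, Z) = 1² = 1)
(50071 - 23419)/(o(c(4, 6 - 1*(-3)), -52)/39268 + (-7888 - 1*(-23572))) = (50071 - 23419)/(1/39268 + (-7888 - 1*(-23572))) = 26652/(1*(1/39268) + (-7888 + 23572)) = 26652/(1/39268 + 15684) = 26652/(615879313/39268) = 26652*(39268/615879313) = 1046570736/615879313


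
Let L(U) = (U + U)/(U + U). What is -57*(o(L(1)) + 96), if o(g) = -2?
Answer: -5358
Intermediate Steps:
L(U) = 1 (L(U) = (2*U)/((2*U)) = (2*U)*(1/(2*U)) = 1)
-57*(o(L(1)) + 96) = -57*(-2 + 96) = -57*94 = -5358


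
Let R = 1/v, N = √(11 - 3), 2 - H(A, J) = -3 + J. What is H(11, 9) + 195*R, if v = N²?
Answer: 163/8 ≈ 20.375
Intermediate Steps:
H(A, J) = 5 - J (H(A, J) = 2 - (-3 + J) = 2 + (3 - J) = 5 - J)
N = 2*√2 (N = √8 = 2*√2 ≈ 2.8284)
v = 8 (v = (2*√2)² = 8)
R = ⅛ (R = 1/8 = ⅛ ≈ 0.12500)
H(11, 9) + 195*R = (5 - 1*9) + 195*(⅛) = (5 - 9) + 195/8 = -4 + 195/8 = 163/8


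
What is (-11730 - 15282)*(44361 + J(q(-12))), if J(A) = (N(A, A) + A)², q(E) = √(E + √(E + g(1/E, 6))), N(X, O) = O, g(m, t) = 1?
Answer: -1196982756 - 108048*I*√11 ≈ -1.197e+9 - 3.5835e+5*I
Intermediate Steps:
q(E) = √(E + √(1 + E)) (q(E) = √(E + √(E + 1)) = √(E + √(1 + E)))
J(A) = 4*A² (J(A) = (A + A)² = (2*A)² = 4*A²)
(-11730 - 15282)*(44361 + J(q(-12))) = (-11730 - 15282)*(44361 + 4*(√(-12 + √(1 - 12)))²) = -27012*(44361 + 4*(√(-12 + √(-11)))²) = -27012*(44361 + 4*(√(-12 + I*√11))²) = -27012*(44361 + 4*(-12 + I*√11)) = -27012*(44361 + (-48 + 4*I*√11)) = -27012*(44313 + 4*I*√11) = -1196982756 - 108048*I*√11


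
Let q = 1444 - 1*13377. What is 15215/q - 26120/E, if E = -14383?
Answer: 92852615/171632339 ≈ 0.54100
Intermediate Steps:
q = -11933 (q = 1444 - 13377 = -11933)
15215/q - 26120/E = 15215/(-11933) - 26120/(-14383) = 15215*(-1/11933) - 26120*(-1/14383) = -15215/11933 + 26120/14383 = 92852615/171632339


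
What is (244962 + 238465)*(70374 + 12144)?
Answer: 39891429186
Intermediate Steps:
(244962 + 238465)*(70374 + 12144) = 483427*82518 = 39891429186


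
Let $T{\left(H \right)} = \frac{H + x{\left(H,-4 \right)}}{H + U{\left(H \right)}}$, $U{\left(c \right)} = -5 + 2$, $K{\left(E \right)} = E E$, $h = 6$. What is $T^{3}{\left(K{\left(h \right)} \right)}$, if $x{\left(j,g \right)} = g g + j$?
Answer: $\frac{512}{27} \approx 18.963$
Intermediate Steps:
$K{\left(E \right)} = E^{2}$
$x{\left(j,g \right)} = j + g^{2}$ ($x{\left(j,g \right)} = g^{2} + j = j + g^{2}$)
$U{\left(c \right)} = -3$
$T{\left(H \right)} = \frac{16 + 2 H}{-3 + H}$ ($T{\left(H \right)} = \frac{H + \left(H + \left(-4\right)^{2}\right)}{H - 3} = \frac{H + \left(H + 16\right)}{-3 + H} = \frac{H + \left(16 + H\right)}{-3 + H} = \frac{16 + 2 H}{-3 + H}$)
$T^{3}{\left(K{\left(h \right)} \right)} = \left(\frac{2 \left(8 + 6^{2}\right)}{-3 + 6^{2}}\right)^{3} = \left(\frac{2 \left(8 + 36\right)}{-3 + 36}\right)^{3} = \left(2 \cdot \frac{1}{33} \cdot 44\right)^{3} = \left(\frac{8}{3}\right)^{3} = \frac{512}{27}$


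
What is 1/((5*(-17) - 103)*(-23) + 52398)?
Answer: 1/56722 ≈ 1.7630e-5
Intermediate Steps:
1/((5*(-17) - 103)*(-23) + 52398) = 1/((-85 - 103)*(-23) + 52398) = 1/(-188*(-23) + 52398) = 1/(4324 + 52398) = 1/56722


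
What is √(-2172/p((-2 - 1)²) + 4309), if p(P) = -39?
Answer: √737633/13 ≈ 66.066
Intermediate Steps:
√(-2172/p((-2 - 1)²) + 4309) = √(-2172/(-39) + 4309) = √(-2172*(-1/39) + 4309) = √(724/13 + 4309) = √(56741/13) = √737633/13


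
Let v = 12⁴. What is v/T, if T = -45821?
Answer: -20736/45821 ≈ -0.45254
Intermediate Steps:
v = 20736
v/T = 20736/(-45821) = 20736*(-1/45821) = -20736/45821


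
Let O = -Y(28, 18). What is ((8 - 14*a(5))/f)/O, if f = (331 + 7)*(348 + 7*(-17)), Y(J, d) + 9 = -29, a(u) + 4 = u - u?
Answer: 16/735319 ≈ 2.1759e-5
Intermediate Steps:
a(u) = -4 (a(u) = -4 + (u - u) = -4 + 0 = -4)
Y(J, d) = -38 (Y(J, d) = -9 - 29 = -38)
f = 77402 (f = 338*(348 - 119) = 338*229 = 77402)
O = 38 (O = -1*(-38) = 38)
((8 - 14*a(5))/f)/O = ((8 - 14*(-4))/77402)/38 = ((8 + 56)*(1/77402))*(1/38) = (64*(1/77402))*(1/38) = (32/38701)*(1/38) = 16/735319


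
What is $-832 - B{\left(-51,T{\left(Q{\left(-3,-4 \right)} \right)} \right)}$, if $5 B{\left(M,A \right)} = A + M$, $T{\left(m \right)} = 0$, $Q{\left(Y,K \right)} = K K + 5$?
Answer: $- \frac{4109}{5} \approx -821.8$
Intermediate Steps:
$Q{\left(Y,K \right)} = 5 + K^{2}$ ($Q{\left(Y,K \right)} = K^{2} + 5 = 5 + K^{2}$)
$B{\left(M,A \right)} = \frac{A}{5} + \frac{M}{5}$ ($B{\left(M,A \right)} = \frac{A + M}{5} = \frac{A}{5} + \frac{M}{5}$)
$-832 - B{\left(-51,T{\left(Q{\left(-3,-4 \right)} \right)} \right)} = -832 - \left(\frac{1}{5} \cdot 0 + \frac{1}{5} \left(-51\right)\right) = -832 - \left(0 - \frac{51}{5}\right) = -832 - - \frac{51}{5} = -832 + \frac{51}{5} = - \frac{4109}{5}$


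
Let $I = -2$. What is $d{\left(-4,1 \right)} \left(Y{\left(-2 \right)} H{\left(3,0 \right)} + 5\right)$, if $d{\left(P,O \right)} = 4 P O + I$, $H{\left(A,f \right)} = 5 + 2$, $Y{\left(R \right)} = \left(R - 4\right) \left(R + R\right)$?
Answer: $-3114$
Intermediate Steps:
$Y{\left(R \right)} = 2 R \left(-4 + R\right)$ ($Y{\left(R \right)} = \left(-4 + R\right) 2 R = 2 R \left(-4 + R\right)$)
$H{\left(A,f \right)} = 7$
$d{\left(P,O \right)} = -2 + 4 O P$ ($d{\left(P,O \right)} = 4 P O - 2 = 4 O P - 2 = -2 + 4 O P$)
$d{\left(-4,1 \right)} \left(Y{\left(-2 \right)} H{\left(3,0 \right)} + 5\right) = \left(-2 + 4 \cdot 1 \left(-4\right)\right) \left(2 \left(-2\right) \left(-4 - 2\right) 7 + 5\right) = \left(-2 - 16\right) \left(2 \left(-2\right) \left(-6\right) 7 + 5\right) = - 18 \left(24 \cdot 7 + 5\right) = - 18 \left(168 + 5\right) = \left(-18\right) 173 = -3114$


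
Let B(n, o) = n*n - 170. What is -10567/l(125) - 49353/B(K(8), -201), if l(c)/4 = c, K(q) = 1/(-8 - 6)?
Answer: 4484512127/16659500 ≈ 269.19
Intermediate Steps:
K(q) = -1/14 (K(q) = 1/(-14) = -1/14)
B(n, o) = -170 + n² (B(n, o) = n² - 170 = -170 + n²)
l(c) = 4*c
-10567/l(125) - 49353/B(K(8), -201) = -10567/(4*125) - 49353/(-170 + (-1/14)²) = -10567/500 - 49353/(-170 + 1/196) = -10567*1/500 - 49353/(-33319/196) = -10567/500 - 49353*(-196/33319) = -10567/500 + 9673188/33319 = 4484512127/16659500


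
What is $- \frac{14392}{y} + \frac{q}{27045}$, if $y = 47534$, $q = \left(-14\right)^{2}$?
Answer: $- \frac{189957488}{642778515} \approx -0.29553$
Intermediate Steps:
$q = 196$
$- \frac{14392}{y} + \frac{q}{27045} = - \frac{14392}{47534} + \frac{196}{27045} = \left(-14392\right) \frac{1}{47534} + 196 \cdot \frac{1}{27045} = - \frac{7196}{23767} + \frac{196}{27045} = - \frac{189957488}{642778515}$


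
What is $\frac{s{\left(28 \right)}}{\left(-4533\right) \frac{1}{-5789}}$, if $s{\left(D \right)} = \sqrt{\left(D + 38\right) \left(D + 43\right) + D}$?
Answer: $\frac{5789 \sqrt{4714}}{4533} \approx 87.682$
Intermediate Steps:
$s{\left(D \right)} = \sqrt{D + \left(38 + D\right) \left(43 + D\right)}$ ($s{\left(D \right)} = \sqrt{\left(38 + D\right) \left(43 + D\right) + D} = \sqrt{D + \left(38 + D\right) \left(43 + D\right)}$)
$\frac{s{\left(28 \right)}}{\left(-4533\right) \frac{1}{-5789}} = \frac{\sqrt{1634 + 28^{2} + 82 \cdot 28}}{\left(-4533\right) \frac{1}{-5789}} = \frac{\sqrt{1634 + 784 + 2296}}{\left(-4533\right) \left(- \frac{1}{5789}\right)} = \frac{\sqrt{4714}}{\frac{4533}{5789}} = \sqrt{4714} \cdot \frac{5789}{4533} = \frac{5789 \sqrt{4714}}{4533}$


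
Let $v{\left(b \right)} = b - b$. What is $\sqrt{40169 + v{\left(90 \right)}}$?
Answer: $\sqrt{40169} \approx 200.42$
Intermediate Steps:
$v{\left(b \right)} = 0$
$\sqrt{40169 + v{\left(90 \right)}} = \sqrt{40169 + 0} = \sqrt{40169}$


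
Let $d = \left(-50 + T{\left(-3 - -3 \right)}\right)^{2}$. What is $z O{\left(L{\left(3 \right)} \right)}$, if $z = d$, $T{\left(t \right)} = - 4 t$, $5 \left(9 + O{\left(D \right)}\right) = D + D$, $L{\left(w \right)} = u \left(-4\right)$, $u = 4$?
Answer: $-38500$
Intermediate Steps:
$L{\left(w \right)} = -16$ ($L{\left(w \right)} = 4 \left(-4\right) = -16$)
$O{\left(D \right)} = -9 + \frac{2 D}{5}$ ($O{\left(D \right)} = -9 + \frac{D + D}{5} = -9 + \frac{2 D}{5}$)
$d = 2500$ ($d = \left(-50 - 4 \left(-3 - -3\right)\right)^{2} = \left(-50 - 4 \left(-3 + 3\right)\right)^{2} = \left(-50 - 0\right)^{2} = \left(-50 + 0\right)^{2} = \left(-50\right)^{2} = 2500$)
$z = 2500$
$z O{\left(L{\left(3 \right)} \right)} = 2500 \left(-9 + \frac{2}{5} \left(-16\right)\right) = 2500 \left(-9 - \frac{32}{5}\right) = 2500 \left(- \frac{77}{5}\right) = -38500$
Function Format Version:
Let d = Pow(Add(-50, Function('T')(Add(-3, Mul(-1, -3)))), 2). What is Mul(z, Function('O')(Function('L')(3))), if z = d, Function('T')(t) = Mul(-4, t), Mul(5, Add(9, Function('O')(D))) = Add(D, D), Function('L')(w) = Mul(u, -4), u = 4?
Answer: -38500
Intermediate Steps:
Function('L')(w) = -16 (Function('L')(w) = Mul(4, -4) = -16)
Function('O')(D) = Add(-9, Mul(Rational(2, 5), D)) (Function('O')(D) = Add(-9, Mul(Rational(1, 5), Add(D, D))) = Add(-9, Mul(Rational(1, 5), Mul(2, D))) = Add(-9, Mul(Rational(2, 5), D)))
d = 2500 (d = Pow(Add(-50, Mul(-4, Add(-3, Mul(-1, -3)))), 2) = Pow(Add(-50, Mul(-4, Add(-3, 3))), 2) = Pow(Add(-50, Mul(-4, 0)), 2) = Pow(Add(-50, 0), 2) = Pow(-50, 2) = 2500)
z = 2500
Mul(z, Function('O')(Function('L')(3))) = Mul(2500, Add(-9, Mul(Rational(2, 5), -16))) = Mul(2500, Add(-9, Rational(-32, 5))) = Mul(2500, Rational(-77, 5)) = -38500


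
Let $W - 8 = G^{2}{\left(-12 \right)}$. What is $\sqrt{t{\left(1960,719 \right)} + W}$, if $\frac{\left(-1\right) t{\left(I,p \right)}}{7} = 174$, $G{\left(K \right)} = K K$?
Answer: $\sqrt{19526} \approx 139.74$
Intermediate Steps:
$G{\left(K \right)} = K^{2}$
$t{\left(I,p \right)} = -1218$ ($t{\left(I,p \right)} = \left(-7\right) 174 = -1218$)
$W = 20744$ ($W = 8 + \left(\left(-12\right)^{2}\right)^{2} = 8 + 144^{2} = 8 + 20736 = 20744$)
$\sqrt{t{\left(1960,719 \right)} + W} = \sqrt{-1218 + 20744} = \sqrt{19526}$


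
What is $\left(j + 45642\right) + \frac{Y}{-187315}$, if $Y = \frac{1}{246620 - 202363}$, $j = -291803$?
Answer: $- \frac{2040674678922756}{8289999955} \approx -2.4616 \cdot 10^{5}$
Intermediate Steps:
$Y = \frac{1}{44257} \approx 2.2595 \cdot 10^{-5}$
$\left(j + 45642\right) + \frac{Y}{-187315} = \left(-291803 + 45642\right) + \frac{1}{44257 \left(-187315\right)} = -246161 + \frac{1}{44257} \left(- \frac{1}{187315}\right) = -246161 - \frac{1}{8289999955} = - \frac{2040674678922756}{8289999955}$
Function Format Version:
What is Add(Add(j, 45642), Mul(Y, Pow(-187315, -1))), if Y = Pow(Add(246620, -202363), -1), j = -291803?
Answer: Rational(-2040674678922756, 8289999955) ≈ -2.4616e+5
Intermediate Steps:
Y = Rational(1, 44257) (Y = Pow(44257, -1) = Rational(1, 44257) ≈ 2.2595e-5)
Add(Add(j, 45642), Mul(Y, Pow(-187315, -1))) = Add(Add(-291803, 45642), Mul(Rational(1, 44257), Pow(-187315, -1))) = Add(-246161, Mul(Rational(1, 44257), Rational(-1, 187315))) = Add(-246161, Rational(-1, 8289999955)) = Rational(-2040674678922756, 8289999955)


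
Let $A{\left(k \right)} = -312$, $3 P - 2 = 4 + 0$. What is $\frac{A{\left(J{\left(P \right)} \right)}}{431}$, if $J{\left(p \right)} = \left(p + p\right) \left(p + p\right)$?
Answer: $- \frac{312}{431} \approx -0.7239$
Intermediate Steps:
$P = 2$ ($P = \frac{2}{3} + \frac{4 + 0}{3} = \frac{2}{3} + \frac{1}{3} \cdot 4 = \frac{2}{3} + \frac{4}{3} = 2$)
$J{\left(p \right)} = 4 p^{2}$ ($J{\left(p \right)} = 2 p 2 p = 4 p^{2}$)
$\frac{A{\left(J{\left(P \right)} \right)}}{431} = - \frac{312}{431}$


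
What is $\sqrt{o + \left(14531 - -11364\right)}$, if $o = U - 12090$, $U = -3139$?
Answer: $\sqrt{10666} \approx 103.28$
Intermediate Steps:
$o = -15229$ ($o = -3139 - 12090 = -15229$)
$\sqrt{o + \left(14531 - -11364\right)} = \sqrt{-15229 + \left(14531 - -11364\right)} = \sqrt{-15229 + \left(14531 + 11364\right)} = \sqrt{-15229 + 25895} = \sqrt{10666}$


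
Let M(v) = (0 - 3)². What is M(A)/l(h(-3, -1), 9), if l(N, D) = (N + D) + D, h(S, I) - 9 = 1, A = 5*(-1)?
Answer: 9/28 ≈ 0.32143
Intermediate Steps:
A = -5
h(S, I) = 10 (h(S, I) = 9 + 1 = 10)
l(N, D) = N + 2*D (l(N, D) = (D + N) + D = N + 2*D)
M(v) = 9 (M(v) = (-3)² = 9)
M(A)/l(h(-3, -1), 9) = 9/(10 + 2*9) = 9/(10 + 18) = 9/28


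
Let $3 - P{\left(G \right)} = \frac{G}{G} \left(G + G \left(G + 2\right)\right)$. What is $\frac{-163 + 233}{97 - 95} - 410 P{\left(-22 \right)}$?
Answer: $170185$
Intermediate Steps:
$P{\left(G \right)} = 3 - G - G \left(2 + G\right)$ ($P{\left(G \right)} = 3 - \frac{G}{G} \left(G + G \left(G + 2\right)\right) = 3 - 1 \left(G + G \left(2 + G\right)\right) = 3 - \left(G + G \left(2 + G\right)\right) = 3 - G - G \left(2 + G\right)$)
$\frac{-163 + 233}{97 - 95} - 410 P{\left(-22 \right)} = \frac{-163 + 233}{97 - 95} - 410 \left(3 - \left(-22\right)^{2} - -66\right) = \frac{70}{2} - 410 \left(3 - 484 + 66\right) = 70 \cdot \frac{1}{2} - 410 \left(3 - 484 + 66\right) = 35 - -170150 = 35 + 170150 = 170185$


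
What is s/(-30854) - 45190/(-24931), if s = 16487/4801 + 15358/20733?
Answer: 138776282414337881/76567598791288842 ≈ 1.8125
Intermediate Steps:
s = 415558729/99539133 (s = 16487*(1/4801) + 15358*(1/20733) = 16487/4801 + 15358/20733 = 415558729/99539133 ≈ 4.1748)
s/(-30854) - 45190/(-24931) = (415558729/99539133)/(-30854) - 45190/(-24931) = (415558729/99539133)*(-1/30854) - 45190*(-1/24931) = -415558729/3071180409582 + 45190/24931 = 138776282414337881/76567598791288842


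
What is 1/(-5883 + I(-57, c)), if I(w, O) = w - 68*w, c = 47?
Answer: -1/2064 ≈ -0.00048450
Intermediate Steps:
I(w, O) = -67*w
1/(-5883 + I(-57, c)) = 1/(-5883 - 67*(-57)) = 1/(-5883 + 3819) = 1/(-2064) = -1/2064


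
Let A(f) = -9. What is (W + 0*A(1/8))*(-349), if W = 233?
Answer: -81317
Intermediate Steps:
(W + 0*A(1/8))*(-349) = (233 + 0*(-9))*(-349) = (233 + 0)*(-349) = 233*(-349) = -81317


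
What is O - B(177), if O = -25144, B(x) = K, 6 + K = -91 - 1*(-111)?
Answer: -25158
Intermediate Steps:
K = 14 (K = -6 + (-91 - 1*(-111)) = -6 + (-91 + 111) = -6 + 20 = 14)
B(x) = 14
O - B(177) = -25144 - 1*14 = -25144 - 14 = -25158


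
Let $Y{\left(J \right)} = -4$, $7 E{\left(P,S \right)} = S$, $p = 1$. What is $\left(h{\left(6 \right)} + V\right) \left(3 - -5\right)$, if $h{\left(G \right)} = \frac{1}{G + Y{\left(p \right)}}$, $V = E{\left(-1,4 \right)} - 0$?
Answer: $\frac{60}{7} \approx 8.5714$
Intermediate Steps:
$E{\left(P,S \right)} = \frac{S}{7}$
$V = \frac{4}{7}$ ($V = \frac{1}{7} \cdot 4 - 0 = \frac{4}{7} + 0 = \frac{4}{7} \approx 0.57143$)
$h{\left(G \right)} = \frac{1}{-4 + G}$ ($h{\left(G \right)} = \frac{1}{G - 4} = \frac{1}{-4 + G}$)
$\left(h{\left(6 \right)} + V\right) \left(3 - -5\right) = \left(\frac{1}{-4 + 6} + \frac{4}{7}\right) \left(3 - -5\right) = \left(\frac{1}{2} + \frac{4}{7}\right) \left(3 + 5\right) = \left(\frac{1}{2} + \frac{4}{7}\right) 8 = \frac{15}{14} \cdot 8 = \frac{60}{7}$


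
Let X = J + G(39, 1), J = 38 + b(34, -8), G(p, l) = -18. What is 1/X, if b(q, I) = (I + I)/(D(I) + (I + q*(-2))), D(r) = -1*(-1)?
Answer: 75/1516 ≈ 0.049472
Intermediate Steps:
D(r) = 1
b(q, I) = 2*I/(1 + I - 2*q) (b(q, I) = (I + I)/(1 + (I + q*(-2))) = (2*I)/(1 + (I - 2*q)) = (2*I)/(1 + I - 2*q) = 2*I/(1 + I - 2*q))
J = 2866/75 (J = 38 + 2*(-8)/(1 - 8 - 2*34) = 38 + 2*(-8)/(1 - 8 - 68) = 38 + 2*(-8)/(-75) = 38 + 2*(-8)*(-1/75) = 38 + 16/75 = 2866/75 ≈ 38.213)
X = 1516/75 (X = 2866/75 - 18 = 1516/75 ≈ 20.213)
1/X = 1/(1516/75) = 75/1516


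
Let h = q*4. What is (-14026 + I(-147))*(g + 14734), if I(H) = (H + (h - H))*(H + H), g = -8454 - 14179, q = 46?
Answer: 538095678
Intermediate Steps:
g = -22633
h = 184 (h = 46*4 = 184)
I(H) = 368*H (I(H) = (H + (184 - H))*(H + H) = 184*(2*H) = 368*H)
(-14026 + I(-147))*(g + 14734) = (-14026 + 368*(-147))*(-22633 + 14734) = (-14026 - 54096)*(-7899) = -68122*(-7899) = 538095678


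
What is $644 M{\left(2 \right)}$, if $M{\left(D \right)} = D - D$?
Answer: $0$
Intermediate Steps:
$M{\left(D \right)} = 0$
$644 M{\left(2 \right)} = 644 \cdot 0 = 0$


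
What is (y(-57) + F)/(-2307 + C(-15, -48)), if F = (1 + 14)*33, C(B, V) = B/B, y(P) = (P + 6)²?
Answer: -1548/1153 ≈ -1.3426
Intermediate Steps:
y(P) = (6 + P)²
C(B, V) = 1
F = 495 (F = 15*33 = 495)
(y(-57) + F)/(-2307 + C(-15, -48)) = ((6 - 57)² + 495)/(-2307 + 1) = ((-51)² + 495)/(-2306) = (2601 + 495)*(-1/2306) = 3096*(-1/2306) = -1548/1153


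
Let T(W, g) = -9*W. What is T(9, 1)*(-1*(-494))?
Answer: -40014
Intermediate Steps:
T(9, 1)*(-1*(-494)) = (-9*9)*(-1*(-494)) = -81*494 = -40014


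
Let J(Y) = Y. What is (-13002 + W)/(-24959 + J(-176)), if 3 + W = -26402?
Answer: 39407/25135 ≈ 1.5678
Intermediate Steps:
W = -26405 (W = -3 - 26402 = -26405)
(-13002 + W)/(-24959 + J(-176)) = (-13002 - 26405)/(-24959 - 176) = -39407/(-25135) = -39407*(-1/25135) = 39407/25135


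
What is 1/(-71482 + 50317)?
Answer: -1/21165 ≈ -4.7248e-5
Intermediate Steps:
1/(-71482 + 50317) = 1/(-21165) = -1/21165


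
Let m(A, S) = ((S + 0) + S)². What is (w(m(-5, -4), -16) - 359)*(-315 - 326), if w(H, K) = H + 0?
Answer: 189095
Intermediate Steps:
m(A, S) = 4*S² (m(A, S) = (S + S)² = (2*S)² = 4*S²)
w(H, K) = H
(w(m(-5, -4), -16) - 359)*(-315 - 326) = (4*(-4)² - 359)*(-315 - 326) = (4*16 - 359)*(-641) = (64 - 359)*(-641) = -295*(-641) = 189095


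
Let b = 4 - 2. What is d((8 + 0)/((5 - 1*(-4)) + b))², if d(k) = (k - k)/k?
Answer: 0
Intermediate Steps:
b = 2
d(k) = 0 (d(k) = 0/k = 0)
d((8 + 0)/((5 - 1*(-4)) + b))² = 0² = 0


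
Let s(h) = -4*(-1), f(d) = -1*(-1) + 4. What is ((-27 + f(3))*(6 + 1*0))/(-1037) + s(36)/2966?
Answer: 197830/1537871 ≈ 0.12864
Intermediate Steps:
f(d) = 5 (f(d) = 1 + 4 = 5)
s(h) = 4
((-27 + f(3))*(6 + 1*0))/(-1037) + s(36)/2966 = ((-27 + 5)*(6 + 1*0))/(-1037) + 4/2966 = -22*(6 + 0)*(-1/1037) + 4*(1/2966) = -22*6*(-1/1037) + 2/1483 = -132*(-1/1037) + 2/1483 = 132/1037 + 2/1483 = 197830/1537871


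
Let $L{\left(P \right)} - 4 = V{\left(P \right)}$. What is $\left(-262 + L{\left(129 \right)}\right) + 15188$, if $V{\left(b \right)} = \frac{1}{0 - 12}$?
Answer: $\frac{179159}{12} \approx 14930.0$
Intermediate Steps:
$V{\left(b \right)} = - \frac{1}{12}$ ($V{\left(b \right)} = \frac{1}{-12} = - \frac{1}{12}$)
$L{\left(P \right)} = \frac{47}{12}$ ($L{\left(P \right)} = 4 - \frac{1}{12} = \frac{47}{12}$)
$\left(-262 + L{\left(129 \right)}\right) + 15188 = \left(-262 + \frac{47}{12}\right) + 15188 = - \frac{3097}{12} + 15188 = \frac{179159}{12}$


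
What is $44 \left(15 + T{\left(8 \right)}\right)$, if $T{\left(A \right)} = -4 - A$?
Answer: $132$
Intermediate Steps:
$44 \left(15 + T{\left(8 \right)}\right) = 44 \left(15 - 12\right) = 44 \cdot 3 = 132$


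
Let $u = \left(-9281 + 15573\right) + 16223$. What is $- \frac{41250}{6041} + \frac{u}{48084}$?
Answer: $- \frac{615817295}{96825148} \approx -6.3601$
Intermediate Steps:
$u = 22515$ ($u = 6292 + 16223 = 22515$)
$- \frac{41250}{6041} + \frac{u}{48084} = - \frac{41250}{6041} + \frac{22515}{48084} = \left(-41250\right) \frac{1}{6041} + 22515 \cdot \frac{1}{48084} = - \frac{41250}{6041} + \frac{7505}{16028} = - \frac{615817295}{96825148}$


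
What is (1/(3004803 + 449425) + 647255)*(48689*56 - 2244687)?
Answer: 1077409093942515477/3454228 ≈ 3.1191e+11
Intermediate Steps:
(1/(3004803 + 449425) + 647255)*(48689*56 - 2244687) = (1/3454228 + 647255)*(2726584 - 2244687) = (1/3454228 + 647255)*481897 = (2235766344141/3454228)*481897 = 1077409093942515477/3454228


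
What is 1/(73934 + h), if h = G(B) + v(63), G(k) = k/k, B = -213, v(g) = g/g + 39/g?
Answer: 21/1552669 ≈ 1.3525e-5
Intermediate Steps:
v(g) = 1 + 39/g
G(k) = 1
h = 55/21 (h = 1 + (39 + 63)/63 = 1 + (1/63)*102 = 1 + 34/21 = 55/21 ≈ 2.6190)
1/(73934 + h) = 1/(73934 + 55/21) = 1/(1552669/21) = 21/1552669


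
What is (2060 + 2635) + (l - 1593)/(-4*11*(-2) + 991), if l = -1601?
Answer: 5062711/1079 ≈ 4692.0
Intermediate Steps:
(2060 + 2635) + (l - 1593)/(-4*11*(-2) + 991) = (2060 + 2635) + (-1601 - 1593)/(-4*11*(-2) + 991) = 4695 - 3194/(-44*(-2) + 991) = 4695 - 3194/(88 + 991) = 4695 - 3194/1079 = 5062711/1079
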